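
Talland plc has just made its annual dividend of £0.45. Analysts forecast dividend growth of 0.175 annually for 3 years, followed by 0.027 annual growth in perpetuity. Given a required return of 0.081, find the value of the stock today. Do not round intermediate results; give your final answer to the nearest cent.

D_1 = 0.52875
D_2 = 0.62128
D_3 = 0.73001
Terminal value at year 3: TV = D_3×(1+g_2)/(r−g_2) = 0.74972/0.054 = 13.88362
P_0 = D_1/(1+r)^1 + D_2/(1+r)^2 + D_3/(1+r)^3 + TV/(1+r)^3
    = 0.48913 + 0.53166 + 0.57790 + 10.99071 = 12.58940

£12.59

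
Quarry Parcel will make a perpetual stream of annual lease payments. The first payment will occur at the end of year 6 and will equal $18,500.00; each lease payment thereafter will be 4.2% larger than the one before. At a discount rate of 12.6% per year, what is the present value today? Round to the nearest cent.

Value at end of year 5: C₁ / (r − g) = $18,500.00 / (0.126 − 0.042) = $220,238.0952
Discount to today: PV = $220,238.0952 / (1 + 0.126)^5 = $220,238.0952 / 1.810056 = $121,674.76

$121674.76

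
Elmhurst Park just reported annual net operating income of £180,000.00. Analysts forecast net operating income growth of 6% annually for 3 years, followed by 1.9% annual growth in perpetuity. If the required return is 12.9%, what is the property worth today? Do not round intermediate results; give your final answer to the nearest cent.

£1856676.88

D_1 = 190800.00000
D_2 = 202248.00000
D_3 = 214382.88000
Terminal value at year 3: TV = D_3×(1+g_2)/(r−g_2) = 218456.15472/0.11 = 1985965.04291
P_0 = D_1/(1+r)^1 + D_2/(1+r)^2 + D_3/(1+r)^3 + TV/(1+r)^3
    = 168999.11426 + 158670.55900 + 148973.24406 + 1380033.96089 = 1856676.87822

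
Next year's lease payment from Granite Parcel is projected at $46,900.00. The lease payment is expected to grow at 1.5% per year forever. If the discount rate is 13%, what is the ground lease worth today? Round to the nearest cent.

Growing perpetuity: P = D₁ / (r − g) = $46,900.0000 / (0.13 − 0.015) = $407,826.09

$407826.09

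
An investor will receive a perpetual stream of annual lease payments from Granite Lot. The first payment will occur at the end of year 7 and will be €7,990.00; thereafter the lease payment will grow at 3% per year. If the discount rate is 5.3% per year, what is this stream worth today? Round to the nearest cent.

€254828.92

Value at end of year 6: C₁ / (r − g) = €7,990.00 / (0.053 − 0.03) = €347,391.3043
Discount to today: PV = €347,391.3043 / (1 + 0.053)^6 = €347,391.3043 / 1.363233 = €254,828.92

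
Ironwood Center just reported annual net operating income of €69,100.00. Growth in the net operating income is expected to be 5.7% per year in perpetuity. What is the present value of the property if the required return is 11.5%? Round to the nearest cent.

D₁ = D₀ × (1 + g) = €69,100.00 × 1.057 = €73,038.7000
Growing perpetuity: P = D₁ / (r − g) = €73,038.7000 / (0.115 − 0.057) = €1,259,287.93

€1259287.93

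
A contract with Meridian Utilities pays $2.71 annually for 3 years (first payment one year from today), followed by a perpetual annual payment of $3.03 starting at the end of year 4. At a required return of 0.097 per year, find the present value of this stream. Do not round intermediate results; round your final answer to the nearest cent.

$30.44

PV of 3-year annuity: $2.71 × [1 − (1+0.097)^−3] / 0.097 = 6.77512
Perpetuity value at year 3: $3.03 / 0.097 = 31.23711
PV of perpetuity: 31.23711 / (1+0.097)^3 = 23.66198
Total PV = 6.77512 + 23.66198 = 30.43710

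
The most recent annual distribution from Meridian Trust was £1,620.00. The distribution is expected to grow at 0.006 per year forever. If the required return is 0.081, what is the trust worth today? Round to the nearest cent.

£21729.60

D₁ = D₀ × (1 + g) = £1,620.00 × 1.006 = £1,629.7200
Growing perpetuity: P = D₁ / (r − g) = £1,629.7200 / (0.081 − 0.006) = £21,729.60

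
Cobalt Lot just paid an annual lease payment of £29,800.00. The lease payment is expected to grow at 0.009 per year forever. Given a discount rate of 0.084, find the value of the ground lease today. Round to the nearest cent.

£400909.33

D₁ = D₀ × (1 + g) = £29,800.00 × 1.009 = £30,068.2000
Growing perpetuity: P = D₁ / (r − g) = £30,068.2000 / (0.084 − 0.009) = £400,909.33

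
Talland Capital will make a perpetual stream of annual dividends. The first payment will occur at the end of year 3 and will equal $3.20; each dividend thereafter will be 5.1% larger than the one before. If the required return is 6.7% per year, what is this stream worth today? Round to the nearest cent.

$175.67

Value at end of year 2: C₁ / (r − g) = $3.20 / (0.067 − 0.051) = $200.0000
Discount to today: PV = $200.0000 / (1 + 0.067)^2 = $200.0000 / 1.138489 = $175.67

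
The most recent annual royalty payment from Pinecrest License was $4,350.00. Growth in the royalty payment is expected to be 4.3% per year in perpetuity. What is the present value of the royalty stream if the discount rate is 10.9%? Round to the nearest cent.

D₁ = D₀ × (1 + g) = $4,350.00 × 1.043 = $4,537.0500
Growing perpetuity: P = D₁ / (r − g) = $4,537.0500 / (0.109 − 0.043) = $68,743.18

$68743.18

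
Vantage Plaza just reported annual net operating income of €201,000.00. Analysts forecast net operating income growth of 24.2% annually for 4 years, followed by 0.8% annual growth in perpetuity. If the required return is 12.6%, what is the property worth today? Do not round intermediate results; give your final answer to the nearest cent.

D_1 = 249642.00000
D_2 = 310055.36400
D_3 = 385088.76209
D_4 = 478280.24251
Terminal value at year 4: TV = D_4×(1+g_2)/(r−g_2) = 482106.48445/0.118 = 4085648.17333
P_0 = D_1/(1+r)^1 + D_2/(1+r)^2 + D_3/(1+r)^3 + D_4/(1+r)^4 + TV/(1+r)^4
    = 221706.92718 + 244547.07243 + 269740.19889 + 297528.70961 + 2541601.18043 = 3575124.08854

€3575124.09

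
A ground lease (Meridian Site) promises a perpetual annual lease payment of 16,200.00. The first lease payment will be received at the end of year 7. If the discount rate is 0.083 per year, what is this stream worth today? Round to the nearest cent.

120966.80

Value at end of year 6: C / r = 16,200.00 / 0.083 = 195,180.7229
Discount to today: PV = 195,180.7229 / (1 + 0.083)^6 = 195,180.7229 / 1.613507 = 120,966.80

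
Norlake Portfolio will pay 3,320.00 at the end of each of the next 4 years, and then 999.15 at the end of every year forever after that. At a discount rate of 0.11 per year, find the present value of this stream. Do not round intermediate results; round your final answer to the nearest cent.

PV of 4-year annuity: 3,320.00 × [1 − (1+0.11)^−4] / 0.11 = 10300.11969
Perpetuity value at year 4: 999.15 / 0.11 = 9083.18182
PV of perpetuity: 9083.18182 / (1+0.11)^4 = 5983.37321
Total PV = 10300.11969 + 5983.37321 = 16283.49290

16283.49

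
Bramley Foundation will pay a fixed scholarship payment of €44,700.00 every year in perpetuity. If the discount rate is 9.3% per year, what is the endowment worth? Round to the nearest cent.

€480645.16

Level perpetuity: PV = C / r = €44,700.00 / 0.093 = €480,645.16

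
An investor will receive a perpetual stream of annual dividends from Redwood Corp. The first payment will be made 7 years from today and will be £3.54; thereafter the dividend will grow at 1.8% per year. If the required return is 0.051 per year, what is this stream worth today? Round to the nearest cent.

£79.59

Value at end of year 6: C₁ / (r − g) = £3.54 / (0.051 − 0.018) = £107.2727
Discount to today: PV = £107.2727 / (1 + 0.051)^6 = £107.2727 / 1.347772 = £79.59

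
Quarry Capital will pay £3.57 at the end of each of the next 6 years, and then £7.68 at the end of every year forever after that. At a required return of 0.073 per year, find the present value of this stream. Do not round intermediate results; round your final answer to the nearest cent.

PV of 6-year annuity: £3.57 × [1 − (1+0.073)^−6] / 0.073 = 16.86009
Perpetuity value at year 6: £7.68 / 0.073 = 105.20548
PV of perpetuity: 105.20548 / (1+0.073)^6 = 68.93504
Total PV = 16.86009 + 68.93504 = 85.79513

£85.80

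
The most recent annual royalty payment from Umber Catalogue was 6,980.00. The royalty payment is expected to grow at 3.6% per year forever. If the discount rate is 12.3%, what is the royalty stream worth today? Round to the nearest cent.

83118.16

D₁ = D₀ × (1 + g) = 6,980.00 × 1.036 = 7,231.2800
Growing perpetuity: P = D₁ / (r − g) = 7,231.2800 / (0.123 − 0.036) = 83,118.16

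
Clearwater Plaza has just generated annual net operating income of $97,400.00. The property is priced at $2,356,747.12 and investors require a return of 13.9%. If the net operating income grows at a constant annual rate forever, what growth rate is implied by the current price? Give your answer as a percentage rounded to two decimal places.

P = D₀(1+g)/(r−g) ⇒ P(r−g) = D₀(1+g) ⇒ g(P+D₀) = P·r − D₀
g = (P·r − D₀)/(P + D₀) = ($2,356,747.12×0.139 − $97,400.00) / ($2,356,747.12 + $97,400.00) = 0.093795

9.38%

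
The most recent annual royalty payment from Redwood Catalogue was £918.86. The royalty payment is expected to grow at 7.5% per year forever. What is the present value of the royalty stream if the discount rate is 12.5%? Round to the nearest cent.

D₁ = D₀ × (1 + g) = £918.86 × 1.075 = £987.7745
Growing perpetuity: P = D₁ / (r − g) = £987.7745 / (0.125 − 0.075) = £19,755.49

£19755.49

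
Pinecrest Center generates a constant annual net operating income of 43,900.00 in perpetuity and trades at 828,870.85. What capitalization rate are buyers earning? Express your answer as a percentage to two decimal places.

5.30%

P = C/r ⇒ r = C/P = 43,900.00/828,870.85 = 0.052964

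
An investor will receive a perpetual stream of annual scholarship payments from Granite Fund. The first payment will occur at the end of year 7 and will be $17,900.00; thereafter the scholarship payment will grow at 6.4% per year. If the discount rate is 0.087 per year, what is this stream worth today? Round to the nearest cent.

Value at end of year 6: C₁ / (r − g) = $17,900.00 / (0.087 − 0.064) = $778,260.8696
Discount to today: PV = $778,260.8696 / (1 + 0.087)^6 = $778,260.8696 / 1.649595 = $471,789.13

$471789.13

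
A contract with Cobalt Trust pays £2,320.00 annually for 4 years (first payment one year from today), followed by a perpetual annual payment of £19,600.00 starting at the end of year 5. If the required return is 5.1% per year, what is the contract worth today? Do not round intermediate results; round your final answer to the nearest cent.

PV of 4-year annuity: £2,320.00 × [1 − (1+0.051)^−4] / 0.051 = 8207.53141
Perpetuity value at year 4: £19,600.00 / 0.051 = 384313.72549
PV of perpetuity: 384313.72549 / (1+0.051)^4 = 314974.23597
Total PV = 8207.53141 + 314974.23597 = 323181.76738

£323181.77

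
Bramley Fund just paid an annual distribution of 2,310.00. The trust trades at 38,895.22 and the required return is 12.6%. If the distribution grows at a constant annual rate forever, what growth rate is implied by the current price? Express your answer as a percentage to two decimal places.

P = D₀(1+g)/(r−g) ⇒ P(r−g) = D₀(1+g) ⇒ g(P+D₀) = P·r − D₀
g = (P·r − D₀)/(P + D₀) = (38,895.22×0.126 − 2,310.00) / (38,895.22 + 2,310.00) = 0.062875

6.29%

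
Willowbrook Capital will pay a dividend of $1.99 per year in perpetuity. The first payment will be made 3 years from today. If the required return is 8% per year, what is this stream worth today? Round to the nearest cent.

Value at end of year 2: C / r = $1.99 / 0.08 = $24.8750
Discount to today: PV = $24.8750 / (1 + 0.08)^2 = $24.8750 / 1.166400 = $21.33

$21.33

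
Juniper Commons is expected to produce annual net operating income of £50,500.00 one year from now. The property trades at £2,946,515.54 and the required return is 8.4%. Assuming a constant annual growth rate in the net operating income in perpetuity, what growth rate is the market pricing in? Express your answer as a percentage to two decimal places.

6.69%

P = D₁/(r−g) ⇒ g = r − D₁/P = 0.084 − £50,500.00/£2,946,515.54 = 0.066861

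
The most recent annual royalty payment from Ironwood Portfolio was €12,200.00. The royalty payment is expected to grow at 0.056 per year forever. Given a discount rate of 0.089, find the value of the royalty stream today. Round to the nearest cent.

D₁ = D₀ × (1 + g) = €12,200.00 × 1.056 = €12,883.2000
Growing perpetuity: P = D₁ / (r − g) = €12,883.2000 / (0.089 − 0.056) = €390,400.00

€390400.00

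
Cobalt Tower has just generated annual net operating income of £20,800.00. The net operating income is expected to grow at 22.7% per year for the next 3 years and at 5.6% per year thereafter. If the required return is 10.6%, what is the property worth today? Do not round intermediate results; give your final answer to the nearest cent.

£676902.96

D_1 = 25521.60000
D_2 = 31315.00320
D_3 = 38423.50893
Terminal value at year 3: TV = D_3×(1+g_2)/(r−g_2) = 40575.22543/0.05 = 811504.50853
P_0 = D_1/(1+r)^1 + D_2/(1+r)^2 + D_3/(1+r)^3 + TV/(1+r)^3
    = 23075.58770 + 25600.13211 + 28400.86989 + 599826.37206 = 676902.96176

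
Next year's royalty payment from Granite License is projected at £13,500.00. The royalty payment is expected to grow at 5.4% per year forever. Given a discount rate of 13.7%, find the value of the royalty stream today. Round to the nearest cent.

Growing perpetuity: P = D₁ / (r − g) = £13,500.0000 / (0.137 − 0.054) = £162,650.60

£162650.60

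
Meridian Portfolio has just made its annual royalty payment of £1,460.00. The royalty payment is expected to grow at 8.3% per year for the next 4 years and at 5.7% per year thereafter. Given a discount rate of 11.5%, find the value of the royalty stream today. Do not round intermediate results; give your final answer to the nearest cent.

D_1 = 1581.18000
D_2 = 1712.41794
D_3 = 1854.54863
D_4 = 2008.47617
Terminal value at year 4: TV = D_4×(1+g_2)/(r−g_2) = 2122.95931/0.058 = 36602.74667
P_0 = D_1/(1+r)^1 + D_2/(1+r)^2 + D_3/(1+r)^3 + D_4/(1+r)^4 + TV/(1+r)^4
    = 1418.09865 + 1377.39986 + 1337.86910 + 1299.47286 + 23681.77260 = 29114.61307

£29114.61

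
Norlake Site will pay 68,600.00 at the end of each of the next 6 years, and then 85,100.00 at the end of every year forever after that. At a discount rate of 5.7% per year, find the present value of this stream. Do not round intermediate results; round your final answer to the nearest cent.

PV of 6-year annuity: 68,600.00 × [1 − (1+0.057)^−6] / 0.057 = 340531.54321
Perpetuity value at year 6: 85,100.00 / 0.057 = 1492982.45614
PV of perpetuity: 1492982.45614 / (1+0.057)^6 = 1070544.63796
Total PV = 340531.54321 + 1070544.63796 = 1411076.18117

1411076.18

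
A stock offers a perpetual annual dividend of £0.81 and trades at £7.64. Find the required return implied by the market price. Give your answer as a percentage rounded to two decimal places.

P = C/r ⇒ r = C/P = £0.81/£7.64 = 0.106021

10.60%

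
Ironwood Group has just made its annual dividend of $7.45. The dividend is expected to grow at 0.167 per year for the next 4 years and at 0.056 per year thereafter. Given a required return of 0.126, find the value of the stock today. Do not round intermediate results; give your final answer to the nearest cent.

D_1 = 8.69415
D_2 = 10.14607
D_3 = 11.84047
D_4 = 13.81783
Terminal value at year 4: TV = D_4×(1+g_2)/(r−g_2) = 14.59162/0.07 = 208.45176
P_0 = D_1/(1+r)^1 + D_2/(1+r)^2 + D_3/(1+r)^3 + D_4/(1+r)^4 + TV/(1+r)^4
    = 7.72127 + 8.00242 + 8.29380 + 8.59580 + 129.67373 = 162.28702

$162.29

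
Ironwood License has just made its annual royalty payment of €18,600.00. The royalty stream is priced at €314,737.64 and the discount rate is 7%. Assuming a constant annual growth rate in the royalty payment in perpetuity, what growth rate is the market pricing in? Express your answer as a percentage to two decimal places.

1.03%

P = D₀(1+g)/(r−g) ⇒ P(r−g) = D₀(1+g) ⇒ g(P+D₀) = P·r − D₀
g = (P·r − D₀)/(P + D₀) = (€314,737.64×0.07 − €18,600.00) / (€314,737.64 + €18,600.00) = 0.010295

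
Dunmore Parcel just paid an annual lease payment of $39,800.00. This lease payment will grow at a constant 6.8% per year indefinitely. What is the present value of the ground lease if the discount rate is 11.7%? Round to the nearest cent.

$867477.55

D₁ = D₀ × (1 + g) = $39,800.00 × 1.068 = $42,506.4000
Growing perpetuity: P = D₁ / (r − g) = $42,506.4000 / (0.117 − 0.068) = $867,477.55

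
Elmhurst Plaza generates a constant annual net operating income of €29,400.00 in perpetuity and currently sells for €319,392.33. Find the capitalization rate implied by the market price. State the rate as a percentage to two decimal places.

9.20%

P = C/r ⇒ r = C/P = €29,400.00/€319,392.33 = 0.092050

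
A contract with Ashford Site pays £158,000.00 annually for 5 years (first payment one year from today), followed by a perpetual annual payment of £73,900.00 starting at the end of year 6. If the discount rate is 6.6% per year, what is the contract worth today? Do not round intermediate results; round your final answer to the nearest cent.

£1468248.40

PV of 5-year annuity: £158,000.00 × [1 − (1+0.066)^−5] / 0.066 = 654829.09104
Perpetuity value at year 5: £73,900.00 / 0.066 = 1119696.96970
PV of perpetuity: 1119696.96970 / (1+0.066)^5 = 813419.31256
Total PV = 654829.09104 + 813419.31256 = 1468248.40360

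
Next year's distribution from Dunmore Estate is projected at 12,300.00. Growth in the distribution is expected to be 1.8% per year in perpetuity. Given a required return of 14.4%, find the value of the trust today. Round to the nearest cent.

Growing perpetuity: P = D₁ / (r − g) = 12,300.0000 / (0.144 − 0.018) = 97,619.05

97619.05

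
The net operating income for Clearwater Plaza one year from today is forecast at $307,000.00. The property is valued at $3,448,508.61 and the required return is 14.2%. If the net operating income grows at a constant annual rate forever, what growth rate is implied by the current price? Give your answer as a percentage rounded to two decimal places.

P = D₁/(r−g) ⇒ g = r − D₁/P = 0.142 − $307,000.00/$3,448,508.61 = 0.052976

5.30%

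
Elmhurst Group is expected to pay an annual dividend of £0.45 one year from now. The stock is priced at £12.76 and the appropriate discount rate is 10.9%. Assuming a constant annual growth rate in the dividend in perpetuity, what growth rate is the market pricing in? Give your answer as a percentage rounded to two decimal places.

7.37%

P = D₁/(r−g) ⇒ g = r − D₁/P = 0.109 − £0.45/£12.76 = 0.073734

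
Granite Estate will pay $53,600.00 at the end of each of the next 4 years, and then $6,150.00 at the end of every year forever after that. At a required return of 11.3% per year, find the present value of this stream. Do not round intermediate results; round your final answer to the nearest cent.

PV of 4-year annuity: $53,600.00 × [1 − (1+0.113)^−4] / 0.113 = 165231.52609
Perpetuity value at year 4: $6,150.00 / 0.113 = 54424.77876
PV of perpetuity: 54424.77876 / (1+0.113)^4 = 35466.31075
Total PV = 165231.52609 + 35466.31075 = 200697.83684

$200697.84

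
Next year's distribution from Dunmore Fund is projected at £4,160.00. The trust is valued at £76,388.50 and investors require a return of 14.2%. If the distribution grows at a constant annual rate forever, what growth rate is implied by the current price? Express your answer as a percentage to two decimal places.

8.75%

P = D₁/(r−g) ⇒ g = r − D₁/P = 0.142 − £4,160.00/£76,388.50 = 0.087542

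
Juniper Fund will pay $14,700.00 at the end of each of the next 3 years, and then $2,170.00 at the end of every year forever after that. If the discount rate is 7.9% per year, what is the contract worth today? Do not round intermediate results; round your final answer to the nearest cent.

$59817.73

PV of 3-year annuity: $14,700.00 × [1 − (1+0.079)^−3] / 0.079 = 37951.78633
Perpetuity value at year 3: $2,170.00 / 0.079 = 27468.35443
PV of perpetuity: 27468.35443 / (1+0.079)^3 = 21865.94788
Total PV = 37951.78633 + 21865.94788 = 59817.73421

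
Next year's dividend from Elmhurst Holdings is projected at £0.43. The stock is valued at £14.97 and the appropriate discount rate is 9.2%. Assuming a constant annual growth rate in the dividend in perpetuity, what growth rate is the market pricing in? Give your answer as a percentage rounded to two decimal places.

P = D₁/(r−g) ⇒ g = r − D₁/P = 0.092 − £0.43/£14.97 = 0.063276

6.33%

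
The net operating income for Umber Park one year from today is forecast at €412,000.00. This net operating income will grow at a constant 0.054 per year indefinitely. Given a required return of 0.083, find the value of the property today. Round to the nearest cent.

€14206896.55

Growing perpetuity: P = D₁ / (r − g) = €412,000.0000 / (0.083 − 0.054) = €14,206,896.55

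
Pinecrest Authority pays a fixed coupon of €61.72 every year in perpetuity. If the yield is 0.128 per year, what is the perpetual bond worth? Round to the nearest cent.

€482.19

Level perpetuity: PV = C / r = €61.72 / 0.128 = €482.19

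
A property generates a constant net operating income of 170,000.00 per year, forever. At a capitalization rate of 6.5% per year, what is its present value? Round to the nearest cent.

Level perpetuity: PV = C / r = 170,000.00 / 0.065 = 2,615,384.62

2615384.62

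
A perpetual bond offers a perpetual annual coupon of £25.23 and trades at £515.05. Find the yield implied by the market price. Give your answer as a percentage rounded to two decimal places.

4.90%

P = C/r ⇒ r = C/P = £25.23/£515.05 = 0.048986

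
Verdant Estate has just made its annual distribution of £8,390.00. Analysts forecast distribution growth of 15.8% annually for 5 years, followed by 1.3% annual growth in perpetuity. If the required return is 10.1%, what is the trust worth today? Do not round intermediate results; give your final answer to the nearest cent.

D_1 = 9715.62000
D_2 = 11250.68796
D_3 = 13028.29666
D_4 = 15086.76753
D_5 = 17470.47680
Terminal value at year 5: TV = D_5×(1+g_2)/(r−g_2) = 17697.59300/0.088 = 201109.01134
P_0 = D_1/(1+r)^1 + D_2/(1+r)^2 + D_3/(1+r)^3 + D_4/(1+r)^4 + D_5/(1+r)^5 + TV/(1+r)^5
    = 8824.35967 + 9281.20663 + 9761.70507 + 10267.07944 + 10798.61762 + 124306.81416 = 173239.78260

£173239.78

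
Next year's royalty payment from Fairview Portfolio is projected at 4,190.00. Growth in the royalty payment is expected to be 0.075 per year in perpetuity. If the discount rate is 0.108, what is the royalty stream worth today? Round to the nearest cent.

126969.70

Growing perpetuity: P = D₁ / (r − g) = 4,190.0000 / (0.108 − 0.075) = 126,969.70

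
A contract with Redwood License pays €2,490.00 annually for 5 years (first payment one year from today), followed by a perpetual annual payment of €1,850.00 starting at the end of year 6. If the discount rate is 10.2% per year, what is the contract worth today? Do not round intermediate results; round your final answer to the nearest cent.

€20551.01

PV of 5-year annuity: €2,490.00 × [1 − (1+0.102)^−5] / 0.102 = 9391.02907
Perpetuity value at year 5: €1,850.00 / 0.102 = 18137.25490
PV of perpetuity: 18137.25490 / (1+0.102)^5 = 11159.98431
Total PV = 9391.02907 + 11159.98431 = 20551.01338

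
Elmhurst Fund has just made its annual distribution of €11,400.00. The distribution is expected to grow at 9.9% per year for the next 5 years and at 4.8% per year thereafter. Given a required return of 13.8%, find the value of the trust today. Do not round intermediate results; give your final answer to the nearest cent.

D_1 = 12528.60000
D_2 = 13768.93140
D_3 = 15132.05561
D_4 = 16630.12911
D_5 = 18276.51190
Terminal value at year 5: TV = D_5×(1+g_2)/(r−g_2) = 19153.78447/0.09 = 212819.82741
P_0 = D_1/(1+r)^1 + D_2/(1+r)^2 + D_3/(1+r)^3 + D_4/(1+r)^4 + D_5/(1+r)^5 + TV/(1+r)^5
    = 11009.31459 + 10632.01822 + 10267.65204 + 9915.77293 + 9575.95294 + 111506.65203 = 162907.36274

€162907.36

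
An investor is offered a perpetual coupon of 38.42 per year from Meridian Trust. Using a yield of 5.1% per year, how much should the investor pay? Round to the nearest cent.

Level perpetuity: PV = C / r = 38.42 / 0.051 = 753.33

753.33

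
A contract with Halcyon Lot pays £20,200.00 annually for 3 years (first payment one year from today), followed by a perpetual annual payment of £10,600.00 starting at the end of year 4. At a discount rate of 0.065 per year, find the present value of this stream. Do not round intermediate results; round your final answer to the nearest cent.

£188502.29

PV of 3-year annuity: £20,200.00 × [1 − (1+0.065)^−3] / 0.065 = 53499.20532
Perpetuity value at year 3: £10,600.00 / 0.065 = 163076.92308
PV of perpetuity: 163076.92308 / (1+0.065)^3 = 135003.08266
Total PV = 53499.20532 + 135003.08266 = 188502.28798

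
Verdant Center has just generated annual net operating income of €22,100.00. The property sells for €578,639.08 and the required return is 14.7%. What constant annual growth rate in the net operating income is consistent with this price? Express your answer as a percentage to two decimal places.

P = D₀(1+g)/(r−g) ⇒ P(r−g) = D₀(1+g) ⇒ g(P+D₀) = P·r − D₀
g = (P·r − D₀)/(P + D₀) = (€578,639.08×0.147 − €22,100.00) / (€578,639.08 + €22,100.00) = 0.104804

10.48%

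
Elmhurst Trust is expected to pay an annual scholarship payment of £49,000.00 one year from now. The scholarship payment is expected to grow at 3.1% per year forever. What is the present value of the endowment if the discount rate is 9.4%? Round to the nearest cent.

£777777.78

Growing perpetuity: P = D₁ / (r − g) = £49,000.0000 / (0.094 − 0.031) = £777,777.78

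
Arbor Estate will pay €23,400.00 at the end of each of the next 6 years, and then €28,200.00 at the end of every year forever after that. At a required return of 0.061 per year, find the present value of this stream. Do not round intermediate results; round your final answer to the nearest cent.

€438765.90

PV of 6-year annuity: €23,400.00 × [1 − (1+0.061)^−6] / 0.061 = 114704.75141
Perpetuity value at year 6: €28,200.00 / 0.061 = 462295.08197
PV of perpetuity: 462295.08197 / (1+0.061)^6 = 324061.15078
Total PV = 114704.75141 + 324061.15078 = 438765.90219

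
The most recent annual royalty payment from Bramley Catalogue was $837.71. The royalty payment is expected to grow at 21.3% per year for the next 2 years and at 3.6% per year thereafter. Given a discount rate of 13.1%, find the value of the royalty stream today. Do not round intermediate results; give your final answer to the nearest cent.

D_1 = 1016.14223
D_2 = 1232.58052
Terminal value at year 2: TV = D_2×(1+g_2)/(r−g_2) = 1276.95342/0.095 = 13441.61499
P_0 = D_1/(1+r)^1 + D_2/(1+r)^2 + TV/(1+r)^2
    = 898.44583 + 963.58514 + 10508.14947 = 12370.18044

$12370.18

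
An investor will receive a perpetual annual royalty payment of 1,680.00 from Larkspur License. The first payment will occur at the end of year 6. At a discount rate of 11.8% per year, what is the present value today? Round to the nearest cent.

Value at end of year 5: C / r = 1,680.00 / 0.118 = 14,237.2881
Discount to today: PV = 14,237.2881 / (1 + 0.118)^5 = 14,237.2881 / 1.746663 = 8,151.14

8151.14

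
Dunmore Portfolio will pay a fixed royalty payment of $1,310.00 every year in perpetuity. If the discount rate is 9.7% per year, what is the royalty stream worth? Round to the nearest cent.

Level perpetuity: PV = C / r = $1,310.00 / 0.097 = $13,505.15

$13505.15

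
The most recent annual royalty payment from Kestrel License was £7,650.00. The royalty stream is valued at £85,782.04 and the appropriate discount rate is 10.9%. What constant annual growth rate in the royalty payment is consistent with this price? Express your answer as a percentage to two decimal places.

P = D₀(1+g)/(r−g) ⇒ P(r−g) = D₀(1+g) ⇒ g(P+D₀) = P·r − D₀
g = (P·r − D₀)/(P + D₀) = (£85,782.04×0.109 − £7,650.00) / (£85,782.04 + £7,650.00) = 0.018198

1.82%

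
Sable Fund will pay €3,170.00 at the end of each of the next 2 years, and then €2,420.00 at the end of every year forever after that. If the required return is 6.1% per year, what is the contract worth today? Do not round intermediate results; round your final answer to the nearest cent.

PV of 2-year annuity: €3,170.00 × [1 − (1+0.061)^−2] / 0.061 = 5803.72046
Perpetuity value at year 2: €2,420.00 / 0.061 = 39672.13115
PV of perpetuity: 39672.13115 / (1+0.061)^2 = 35241.53067
Total PV = 5803.72046 + 35241.53067 = 41045.25113

€41045.25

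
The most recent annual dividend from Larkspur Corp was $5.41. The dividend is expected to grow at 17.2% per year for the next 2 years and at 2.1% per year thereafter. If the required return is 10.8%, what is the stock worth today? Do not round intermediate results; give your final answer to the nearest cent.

D_1 = 6.34052
D_2 = 7.43109
Terminal value at year 2: TV = D_2×(1+g_2)/(r−g_2) = 7.58714/0.087 = 87.20853
P_0 = D_1/(1+r)^1 + D_2/(1+r)^2 + TV/(1+r)^2
    = 5.72249 + 6.05303 + 71.03616 = 82.81168

$82.81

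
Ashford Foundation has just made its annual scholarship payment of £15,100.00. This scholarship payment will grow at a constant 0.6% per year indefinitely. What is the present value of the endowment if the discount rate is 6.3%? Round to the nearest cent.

£266501.75

D₁ = D₀ × (1 + g) = £15,100.00 × 1.006 = £15,190.6000
Growing perpetuity: P = D₁ / (r − g) = £15,190.6000 / (0.063 − 0.006) = £266,501.75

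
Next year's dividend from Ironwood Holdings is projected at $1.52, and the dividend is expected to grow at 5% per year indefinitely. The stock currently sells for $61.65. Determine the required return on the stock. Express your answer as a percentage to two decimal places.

P = D₁/(r − g) ⇒ r = D₁/P + g = $1.5200/$61.65 + 0.05 = 0.024655 + 0.05 = 0.074655

7.47%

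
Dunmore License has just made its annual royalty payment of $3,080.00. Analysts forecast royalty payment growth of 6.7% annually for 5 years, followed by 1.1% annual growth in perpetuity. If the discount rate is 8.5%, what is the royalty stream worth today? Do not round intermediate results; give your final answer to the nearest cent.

D_1 = 3286.36000
D_2 = 3506.54612
D_3 = 3741.48471
D_4 = 3992.16419
D_5 = 4259.63919
Terminal value at year 5: TV = D_5×(1+g_2)/(r−g_2) = 4306.49522/0.074 = 58195.88131
P_0 = D_1/(1+r)^1 + D_2/(1+r)^2 + D_3/(1+r)^3 + D_4/(1+r)^4 + D_5/(1+r)^5 + TV/(1+r)^5
    = 3028.90323 + 2978.65414 + 2929.23868 + 2880.64301 + 2832.85355 + 38702.90452 = 53353.19713

$53353.20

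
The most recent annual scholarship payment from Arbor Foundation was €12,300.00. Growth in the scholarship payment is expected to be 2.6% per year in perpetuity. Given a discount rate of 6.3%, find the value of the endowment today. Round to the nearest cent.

€341075.68

D₁ = D₀ × (1 + g) = €12,300.00 × 1.026 = €12,619.8000
Growing perpetuity: P = D₁ / (r − g) = €12,619.8000 / (0.063 − 0.026) = €341,075.68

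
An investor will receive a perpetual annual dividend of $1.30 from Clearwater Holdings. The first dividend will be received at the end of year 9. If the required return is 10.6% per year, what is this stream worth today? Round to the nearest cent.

$5.48

Value at end of year 8: C / r = $1.30 / 0.106 = $12.2642
Discount to today: PV = $12.2642 / (1 + 0.106)^8 = $12.2642 / 2.238933 = $5.48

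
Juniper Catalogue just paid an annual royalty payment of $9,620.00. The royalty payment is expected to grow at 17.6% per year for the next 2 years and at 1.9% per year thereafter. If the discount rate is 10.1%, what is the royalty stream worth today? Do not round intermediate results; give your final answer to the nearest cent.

$157638.34

D_1 = 11313.12000
D_2 = 13304.22912
Terminal value at year 2: TV = D_2×(1+g_2)/(r−g_2) = 13557.00947/0.082 = 165329.38382
P_0 = D_1/(1+r)^1 + D_2/(1+r)^2 + TV/(1+r)^2
    = 10275.31335 + 10975.26658 + 136387.76393 = 157638.34386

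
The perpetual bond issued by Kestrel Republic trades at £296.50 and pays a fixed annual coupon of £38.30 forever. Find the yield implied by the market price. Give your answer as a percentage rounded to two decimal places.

P = C/r ⇒ r = C/P = £38.30/£296.50 = 0.129174

12.92%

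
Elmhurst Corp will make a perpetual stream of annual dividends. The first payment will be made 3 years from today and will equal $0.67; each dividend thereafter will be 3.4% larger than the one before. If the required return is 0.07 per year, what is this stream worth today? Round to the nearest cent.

Value at end of year 2: C₁ / (r − g) = $0.67 / (0.07 − 0.034) = $18.6111
Discount to today: PV = $18.6111 / (1 + 0.07)^2 = $18.6111 / 1.144900 = $16.26

$16.26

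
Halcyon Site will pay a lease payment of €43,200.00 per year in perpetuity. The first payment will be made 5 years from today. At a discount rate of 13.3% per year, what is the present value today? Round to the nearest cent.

Value at end of year 4: C / r = €43,200.00 / 0.133 = €324,812.0301
Discount to today: PV = €324,812.0301 / (1 + 0.133)^4 = €324,812.0301 / 1.647857 = €197,111.73

€197111.73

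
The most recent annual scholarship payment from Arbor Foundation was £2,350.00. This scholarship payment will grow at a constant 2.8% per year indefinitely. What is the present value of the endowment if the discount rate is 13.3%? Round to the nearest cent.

D₁ = D₀ × (1 + g) = £2,350.00 × 1.028 = £2,415.8000
Growing perpetuity: P = D₁ / (r − g) = £2,415.8000 / (0.133 − 0.028) = £23,007.62

£23007.62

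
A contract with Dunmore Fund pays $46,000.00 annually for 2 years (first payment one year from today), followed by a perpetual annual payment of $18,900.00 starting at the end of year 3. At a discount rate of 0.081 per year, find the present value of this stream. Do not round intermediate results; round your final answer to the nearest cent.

$281593.63

PV of 2-year annuity: $46,000.00 × [1 − (1+0.081)^−2] / 0.081 = 81917.84597
Perpetuity value at year 2: $18,900.00 / 0.081 = 233333.33333
PV of perpetuity: 233333.33333 / (1+0.081)^2 = 199675.78358
Total PV = 81917.84597 + 199675.78358 = 281593.62954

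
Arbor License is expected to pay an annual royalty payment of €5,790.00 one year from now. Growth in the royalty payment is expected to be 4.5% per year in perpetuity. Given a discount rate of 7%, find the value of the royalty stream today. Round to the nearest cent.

€231600.00

Growing perpetuity: P = D₁ / (r − g) = €5,790.0000 / (0.07 − 0.045) = €231,600.00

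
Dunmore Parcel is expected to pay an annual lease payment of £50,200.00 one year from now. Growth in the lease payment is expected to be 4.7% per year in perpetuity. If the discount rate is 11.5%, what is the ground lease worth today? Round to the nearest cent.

Growing perpetuity: P = D₁ / (r − g) = £50,200.0000 / (0.115 − 0.047) = £738,235.29

£738235.29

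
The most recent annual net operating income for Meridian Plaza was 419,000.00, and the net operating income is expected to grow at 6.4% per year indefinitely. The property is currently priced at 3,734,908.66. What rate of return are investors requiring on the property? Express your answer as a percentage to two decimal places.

D₁ = 419,000.00 × 1.064 = 445,816.0000
P = D₁/(r − g) ⇒ r = D₁/P + g = 445,816.0000/3,734,908.66 + 0.064 = 0.119365 + 0.064 = 0.183365

18.34%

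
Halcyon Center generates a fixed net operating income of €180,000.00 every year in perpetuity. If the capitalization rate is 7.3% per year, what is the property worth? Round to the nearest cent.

€2465753.42

Level perpetuity: PV = C / r = €180,000.00 / 0.073 = €2,465,753.42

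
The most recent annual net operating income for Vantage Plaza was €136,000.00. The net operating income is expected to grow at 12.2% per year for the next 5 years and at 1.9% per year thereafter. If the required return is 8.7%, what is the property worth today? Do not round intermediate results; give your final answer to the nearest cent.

D_1 = 152592.00000
D_2 = 171208.22400
D_3 = 192095.62733
D_4 = 215531.29386
D_5 = 241826.11171
Terminal value at year 5: TV = D_5×(1+g_2)/(r−g_2) = 246420.80784/0.068 = 3623835.40935
P_0 = D_1/(1+r)^1 + D_2/(1+r)^2 + D_3/(1+r)^3 + D_4/(1+r)^4 + D_5/(1+r)^5 + TV/(1+r)^5
    = 140379.02484 + 144899.04864 + 149564.61138 + 154380.39924 + 159351.24926 + 2387925.33814 = 3136499.67150

€3136499.67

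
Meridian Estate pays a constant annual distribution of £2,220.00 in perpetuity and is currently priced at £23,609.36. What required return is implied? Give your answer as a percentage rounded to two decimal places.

P = C/r ⇒ r = C/P = £2,220.00/£23,609.36 = 0.094031

9.40%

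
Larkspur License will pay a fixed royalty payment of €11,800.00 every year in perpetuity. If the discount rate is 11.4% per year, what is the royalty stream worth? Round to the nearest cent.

Level perpetuity: PV = C / r = €11,800.00 / 0.114 = €103,508.77

€103508.77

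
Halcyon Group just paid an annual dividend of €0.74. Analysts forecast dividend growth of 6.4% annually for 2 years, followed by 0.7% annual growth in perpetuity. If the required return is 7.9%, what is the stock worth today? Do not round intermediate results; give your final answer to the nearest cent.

€11.51

D_1 = 0.78736
D_2 = 0.83775
Terminal value at year 2: TV = D_2×(1+g_2)/(r−g_2) = 0.84362/0.072 = 11.71688
P_0 = D_1/(1+r)^1 + D_2/(1+r)^2 + TV/(1+r)^2
    = 0.72971 + 0.71957 + 10.06396 = 11.51324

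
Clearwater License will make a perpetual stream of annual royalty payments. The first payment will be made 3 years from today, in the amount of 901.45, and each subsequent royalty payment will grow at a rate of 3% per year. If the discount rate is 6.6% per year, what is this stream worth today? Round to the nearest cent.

22035.59

Value at end of year 2: C₁ / (r − g) = 901.45 / (0.066 − 0.03) = 25,040.2778
Discount to today: PV = 25,040.2778 / (1 + 0.066)^2 = 25,040.2778 / 1.136356 = 22,035.59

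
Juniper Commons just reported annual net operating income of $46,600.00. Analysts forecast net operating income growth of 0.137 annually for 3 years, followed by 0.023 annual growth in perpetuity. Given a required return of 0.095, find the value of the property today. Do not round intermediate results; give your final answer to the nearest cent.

$892057.02

D_1 = 52984.20000
D_2 = 60243.03540
D_3 = 68496.33125
Terminal value at year 3: TV = D_3×(1+g_2)/(r−g_2) = 70071.74687/0.072 = 973218.70651
P_0 = D_1/(1+r)^1 + D_2/(1+r)^2 + D_3/(1+r)^3 + TV/(1+r)^3
    = 48387.39726 + 50243.35222 + 52170.49450 + 741255.77603 = 892057.02002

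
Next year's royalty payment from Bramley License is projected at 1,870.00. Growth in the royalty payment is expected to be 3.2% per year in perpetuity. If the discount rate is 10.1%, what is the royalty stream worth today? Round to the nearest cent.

27101.45

Growing perpetuity: P = D₁ / (r − g) = 1,870.0000 / (0.101 − 0.032) = 27,101.45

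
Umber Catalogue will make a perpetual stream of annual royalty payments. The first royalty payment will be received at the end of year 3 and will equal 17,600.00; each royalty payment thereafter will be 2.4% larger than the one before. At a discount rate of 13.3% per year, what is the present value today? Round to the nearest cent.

125784.27

Value at end of year 2: C₁ / (r − g) = 17,600.00 / (0.133 − 0.024) = 161,467.8899
Discount to today: PV = 161,467.8899 / (1 + 0.133)^2 = 161,467.8899 / 1.283689 = 125,784.27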